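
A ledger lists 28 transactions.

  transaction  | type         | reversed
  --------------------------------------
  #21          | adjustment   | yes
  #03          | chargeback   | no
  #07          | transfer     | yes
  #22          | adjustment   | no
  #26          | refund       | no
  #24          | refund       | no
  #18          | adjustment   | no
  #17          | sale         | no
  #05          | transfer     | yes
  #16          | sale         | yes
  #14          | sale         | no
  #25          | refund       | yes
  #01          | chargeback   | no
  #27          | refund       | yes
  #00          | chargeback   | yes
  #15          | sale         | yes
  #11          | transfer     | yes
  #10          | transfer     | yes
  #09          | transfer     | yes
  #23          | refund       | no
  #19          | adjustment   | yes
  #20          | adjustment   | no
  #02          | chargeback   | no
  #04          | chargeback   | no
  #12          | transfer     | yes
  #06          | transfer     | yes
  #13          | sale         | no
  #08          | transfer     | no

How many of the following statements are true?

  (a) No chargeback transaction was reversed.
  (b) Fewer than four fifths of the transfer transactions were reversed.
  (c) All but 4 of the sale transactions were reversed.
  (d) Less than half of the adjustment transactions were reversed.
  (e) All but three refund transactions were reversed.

2

(a) chargeback: |A| = 5, |A ∩ B| = 1; needs A ∩ B = ∅ (|A ∩ B| = 0) — false.
(b) transfer: |A| = 8, |A ∩ B| = 7; needs |A ∩ B| / |A| < 4/5 — false.
(c) sale: |A| = 5, |A ∩ B| = 2; needs |A ∖ B| = 4 — false.
(d) adjustment: |A| = 5, |A ∩ B| = 2; needs |A ∩ B| < |A ∖ B| — true.
(e) refund: |A| = 5, |A ∩ B| = 2; needs |A ∖ B| = 3 — true.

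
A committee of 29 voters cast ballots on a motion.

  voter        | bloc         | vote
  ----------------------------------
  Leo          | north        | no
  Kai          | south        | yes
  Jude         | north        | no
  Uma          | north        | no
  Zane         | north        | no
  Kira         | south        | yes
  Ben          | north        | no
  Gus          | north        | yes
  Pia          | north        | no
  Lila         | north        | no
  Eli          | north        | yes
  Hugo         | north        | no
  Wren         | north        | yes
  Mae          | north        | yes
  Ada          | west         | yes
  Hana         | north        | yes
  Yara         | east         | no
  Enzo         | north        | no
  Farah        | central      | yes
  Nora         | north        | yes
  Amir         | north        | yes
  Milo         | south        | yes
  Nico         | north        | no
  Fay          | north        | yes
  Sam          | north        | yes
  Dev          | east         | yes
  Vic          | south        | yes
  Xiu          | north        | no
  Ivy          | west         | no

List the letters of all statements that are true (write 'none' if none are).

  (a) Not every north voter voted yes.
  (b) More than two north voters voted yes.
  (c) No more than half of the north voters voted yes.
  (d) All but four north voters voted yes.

|A| = 20, |A ∩ B| = 9, |A ∖ B| = 11.
(a) A ⊄ B (|A ∖ B| ≥ 1): holds.
(b) |A ∩ B| > 2: holds.
(c) |A ∩ B| ≤ |A ∖ B|: holds.
(d) |A ∖ B| = 4: fails.

(a), (b), (c)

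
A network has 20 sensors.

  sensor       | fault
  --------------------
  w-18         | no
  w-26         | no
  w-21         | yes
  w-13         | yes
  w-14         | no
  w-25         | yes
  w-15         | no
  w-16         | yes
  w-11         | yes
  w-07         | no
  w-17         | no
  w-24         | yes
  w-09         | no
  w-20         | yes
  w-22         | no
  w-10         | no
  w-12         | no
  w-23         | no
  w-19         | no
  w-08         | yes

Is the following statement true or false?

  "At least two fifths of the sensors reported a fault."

'At least two fifths of the sensors reported a fault' holds iff |A ∩ B| / |A| ≥ 2/5.
|A| = 20, |A ∩ B| = 8, |A ∖ B| = 12.
|A ∩ B|/|A| = 8/20, so the statement is true.

True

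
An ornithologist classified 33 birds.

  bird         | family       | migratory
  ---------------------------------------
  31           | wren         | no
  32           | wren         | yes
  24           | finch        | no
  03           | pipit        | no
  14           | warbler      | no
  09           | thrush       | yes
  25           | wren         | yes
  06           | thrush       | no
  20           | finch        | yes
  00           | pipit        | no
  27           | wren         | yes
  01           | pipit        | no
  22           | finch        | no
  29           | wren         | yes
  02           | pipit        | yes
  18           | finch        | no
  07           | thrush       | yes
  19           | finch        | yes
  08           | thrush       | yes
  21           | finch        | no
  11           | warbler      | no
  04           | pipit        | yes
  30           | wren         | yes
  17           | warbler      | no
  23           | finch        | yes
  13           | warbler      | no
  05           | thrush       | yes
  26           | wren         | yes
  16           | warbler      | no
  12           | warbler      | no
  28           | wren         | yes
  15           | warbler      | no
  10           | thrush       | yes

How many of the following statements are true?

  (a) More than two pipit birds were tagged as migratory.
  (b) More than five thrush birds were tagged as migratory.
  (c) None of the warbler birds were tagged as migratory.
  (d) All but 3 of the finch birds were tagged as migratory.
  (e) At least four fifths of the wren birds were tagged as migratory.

2

(a) pipit: |A| = 5, |A ∩ B| = 2; needs |A ∩ B| > 2 — false.
(b) thrush: |A| = 6, |A ∩ B| = 5; needs |A ∩ B| > 5 — false.
(c) warbler: |A| = 7, |A ∩ B| = 0; needs A ∩ B = ∅ (|A ∩ B| = 0) — true.
(d) finch: |A| = 7, |A ∩ B| = 3; needs |A ∖ B| = 3 — false.
(e) wren: |A| = 8, |A ∩ B| = 7; needs |A ∩ B| / |A| ≥ 4/5 — true.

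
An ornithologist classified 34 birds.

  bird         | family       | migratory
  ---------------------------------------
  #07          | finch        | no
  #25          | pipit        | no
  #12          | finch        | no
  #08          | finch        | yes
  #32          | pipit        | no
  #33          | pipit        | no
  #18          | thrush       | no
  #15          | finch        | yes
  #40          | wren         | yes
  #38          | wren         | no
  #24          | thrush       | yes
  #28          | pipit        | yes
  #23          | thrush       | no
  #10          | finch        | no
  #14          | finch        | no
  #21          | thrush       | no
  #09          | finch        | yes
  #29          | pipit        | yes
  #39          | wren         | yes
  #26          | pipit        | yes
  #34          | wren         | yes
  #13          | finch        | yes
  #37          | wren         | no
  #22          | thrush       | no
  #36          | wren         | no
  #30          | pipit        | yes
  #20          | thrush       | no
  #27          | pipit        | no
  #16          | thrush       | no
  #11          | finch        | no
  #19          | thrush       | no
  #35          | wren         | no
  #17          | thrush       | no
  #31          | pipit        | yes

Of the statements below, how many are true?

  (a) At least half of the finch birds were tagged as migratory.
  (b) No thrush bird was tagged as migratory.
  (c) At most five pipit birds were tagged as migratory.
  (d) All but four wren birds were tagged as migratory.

2

(a) finch: |A| = 9, |A ∩ B| = 4; needs |A ∩ B| ≥ |A ∖ B| — false.
(b) thrush: |A| = 9, |A ∩ B| = 1; needs A ∩ B = ∅ (|A ∩ B| = 0) — false.
(c) pipit: |A| = 9, |A ∩ B| = 5; needs |A ∩ B| ≤ 5 — true.
(d) wren: |A| = 7, |A ∩ B| = 3; needs |A ∖ B| = 4 — true.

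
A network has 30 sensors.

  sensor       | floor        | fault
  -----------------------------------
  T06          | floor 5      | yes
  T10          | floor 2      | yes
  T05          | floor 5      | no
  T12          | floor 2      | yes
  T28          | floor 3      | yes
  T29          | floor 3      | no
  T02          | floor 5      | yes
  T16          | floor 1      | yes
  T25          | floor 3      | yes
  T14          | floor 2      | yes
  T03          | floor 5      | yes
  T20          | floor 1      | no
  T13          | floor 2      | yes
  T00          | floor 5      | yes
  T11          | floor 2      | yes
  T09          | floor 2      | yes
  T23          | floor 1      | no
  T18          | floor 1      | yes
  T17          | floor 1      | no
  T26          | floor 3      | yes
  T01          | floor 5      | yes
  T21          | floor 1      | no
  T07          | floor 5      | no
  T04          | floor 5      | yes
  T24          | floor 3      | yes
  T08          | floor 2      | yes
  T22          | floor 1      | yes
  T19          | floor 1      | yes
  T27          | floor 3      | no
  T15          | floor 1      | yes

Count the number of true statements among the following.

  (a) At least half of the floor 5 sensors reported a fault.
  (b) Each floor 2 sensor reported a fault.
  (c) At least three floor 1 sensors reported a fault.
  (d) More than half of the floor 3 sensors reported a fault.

(a) floor 5: |A| = 8, |A ∩ B| = 6; needs |A ∩ B| ≥ |A ∖ B| — true.
(b) floor 2: |A| = 7, |A ∩ B| = 7; needs A ⊆ B, i.e. every element of A is in B (|A ∖ B| = 0) — true.
(c) floor 1: |A| = 9, |A ∩ B| = 5; needs |A ∩ B| ≥ 3 — true.
(d) floor 3: |A| = 6, |A ∩ B| = 4; needs |A ∩ B| > |A ∖ B| — true.

4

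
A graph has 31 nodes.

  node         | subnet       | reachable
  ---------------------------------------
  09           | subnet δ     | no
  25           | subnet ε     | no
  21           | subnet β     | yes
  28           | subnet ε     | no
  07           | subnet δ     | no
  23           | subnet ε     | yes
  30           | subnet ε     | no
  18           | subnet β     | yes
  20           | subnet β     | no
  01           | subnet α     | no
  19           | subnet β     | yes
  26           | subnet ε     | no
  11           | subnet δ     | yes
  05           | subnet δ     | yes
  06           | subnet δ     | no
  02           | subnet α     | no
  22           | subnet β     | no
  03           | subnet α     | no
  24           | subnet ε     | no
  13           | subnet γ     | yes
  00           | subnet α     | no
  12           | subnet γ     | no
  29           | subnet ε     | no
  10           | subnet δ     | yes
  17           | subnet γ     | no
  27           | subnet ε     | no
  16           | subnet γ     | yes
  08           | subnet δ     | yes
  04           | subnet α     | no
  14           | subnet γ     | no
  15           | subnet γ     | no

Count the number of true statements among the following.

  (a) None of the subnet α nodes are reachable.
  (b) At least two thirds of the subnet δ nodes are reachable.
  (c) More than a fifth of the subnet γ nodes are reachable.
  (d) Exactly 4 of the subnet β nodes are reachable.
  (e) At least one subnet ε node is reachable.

3

(a) subnet α: |A| = 5, |A ∩ B| = 0; needs A ∩ B = ∅ (|A ∩ B| = 0) — true.
(b) subnet δ: |A| = 7, |A ∩ B| = 4; needs |A ∩ B| / |A| ≥ 2/3 — false.
(c) subnet γ: |A| = 6, |A ∩ B| = 2; needs |A ∩ B| / |A| > 1/5 — true.
(d) subnet β: |A| = 5, |A ∩ B| = 3; needs |A ∩ B| = 4 — false.
(e) subnet ε: |A| = 8, |A ∩ B| = 1; needs A ∩ B ≠ ∅ (|A ∩ B| ≥ 1) — true.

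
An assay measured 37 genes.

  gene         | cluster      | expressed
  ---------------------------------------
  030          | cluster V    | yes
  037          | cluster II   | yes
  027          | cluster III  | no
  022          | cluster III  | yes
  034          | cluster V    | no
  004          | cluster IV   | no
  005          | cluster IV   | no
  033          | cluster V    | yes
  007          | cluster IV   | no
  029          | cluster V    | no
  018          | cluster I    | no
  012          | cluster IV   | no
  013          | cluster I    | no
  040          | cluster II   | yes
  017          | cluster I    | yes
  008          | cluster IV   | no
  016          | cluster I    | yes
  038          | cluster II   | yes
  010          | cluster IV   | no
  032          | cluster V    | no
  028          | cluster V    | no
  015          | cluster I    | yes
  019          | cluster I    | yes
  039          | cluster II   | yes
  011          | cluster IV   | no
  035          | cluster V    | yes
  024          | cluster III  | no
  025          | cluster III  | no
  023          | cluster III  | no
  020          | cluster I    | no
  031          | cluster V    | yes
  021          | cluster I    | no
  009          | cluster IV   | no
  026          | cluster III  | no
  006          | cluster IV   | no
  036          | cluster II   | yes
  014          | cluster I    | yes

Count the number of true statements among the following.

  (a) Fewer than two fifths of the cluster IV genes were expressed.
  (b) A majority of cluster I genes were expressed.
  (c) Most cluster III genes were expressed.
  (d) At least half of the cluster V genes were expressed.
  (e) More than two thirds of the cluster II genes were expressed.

(a) cluster IV: |A| = 9, |A ∩ B| = 0; needs |A ∩ B| / |A| < 2/5 — true.
(b) cluster I: |A| = 9, |A ∩ B| = 5; needs |A ∩ B| > |A ∖ B| — true.
(c) cluster III: |A| = 6, |A ∩ B| = 1; needs |A ∩ B| > |A ∖ B| — false.
(d) cluster V: |A| = 8, |A ∩ B| = 4; needs |A ∩ B| ≥ |A ∖ B| — true.
(e) cluster II: |A| = 5, |A ∩ B| = 5; needs |A ∩ B| / |A| > 2/3 — true.

4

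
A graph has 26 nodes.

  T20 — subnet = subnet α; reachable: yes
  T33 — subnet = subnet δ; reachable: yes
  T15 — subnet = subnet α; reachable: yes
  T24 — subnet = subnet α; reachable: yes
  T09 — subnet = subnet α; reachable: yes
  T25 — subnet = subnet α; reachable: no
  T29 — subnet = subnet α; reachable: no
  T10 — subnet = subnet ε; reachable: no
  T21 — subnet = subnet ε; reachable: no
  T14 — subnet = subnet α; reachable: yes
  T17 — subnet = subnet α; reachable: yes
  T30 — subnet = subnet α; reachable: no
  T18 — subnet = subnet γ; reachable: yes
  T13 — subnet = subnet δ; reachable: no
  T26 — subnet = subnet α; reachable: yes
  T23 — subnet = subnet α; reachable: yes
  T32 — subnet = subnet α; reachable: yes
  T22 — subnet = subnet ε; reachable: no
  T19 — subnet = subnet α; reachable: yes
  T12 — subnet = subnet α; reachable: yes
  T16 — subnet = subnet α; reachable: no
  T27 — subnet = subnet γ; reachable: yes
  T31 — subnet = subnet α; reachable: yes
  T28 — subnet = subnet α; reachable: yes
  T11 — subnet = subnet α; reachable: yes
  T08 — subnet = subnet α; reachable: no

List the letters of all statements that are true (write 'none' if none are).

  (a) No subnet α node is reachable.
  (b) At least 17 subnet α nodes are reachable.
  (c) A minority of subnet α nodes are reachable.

none

|A| = 19, |A ∩ B| = 14, |A ∖ B| = 5.
(a) A ∩ B = ∅ (|A ∩ B| = 0): fails.
(b) |A ∩ B| ≥ 17: fails.
(c) |A ∩ B| < |A ∖ B|: fails.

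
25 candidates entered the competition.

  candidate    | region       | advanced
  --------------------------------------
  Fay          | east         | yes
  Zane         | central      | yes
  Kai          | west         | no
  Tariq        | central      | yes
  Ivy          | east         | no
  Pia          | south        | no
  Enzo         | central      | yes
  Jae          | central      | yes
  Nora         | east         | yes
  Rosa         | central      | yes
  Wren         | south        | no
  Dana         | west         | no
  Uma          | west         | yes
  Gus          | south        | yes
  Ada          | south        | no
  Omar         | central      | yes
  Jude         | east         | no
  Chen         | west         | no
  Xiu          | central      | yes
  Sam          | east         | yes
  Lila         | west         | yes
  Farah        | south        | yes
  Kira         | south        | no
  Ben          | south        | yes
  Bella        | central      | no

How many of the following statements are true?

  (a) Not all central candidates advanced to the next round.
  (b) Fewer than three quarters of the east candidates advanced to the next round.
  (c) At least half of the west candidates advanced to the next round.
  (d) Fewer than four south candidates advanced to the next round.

(a) central: |A| = 8, |A ∩ B| = 7; needs A ⊄ B (|A ∖ B| ≥ 1) — true.
(b) east: |A| = 5, |A ∩ B| = 3; needs |A ∩ B| / |A| < 3/4 — true.
(c) west: |A| = 5, |A ∩ B| = 2; needs |A ∩ B| ≥ |A ∖ B| — false.
(d) south: |A| = 7, |A ∩ B| = 3; needs |A ∩ B| < 4 — true.

3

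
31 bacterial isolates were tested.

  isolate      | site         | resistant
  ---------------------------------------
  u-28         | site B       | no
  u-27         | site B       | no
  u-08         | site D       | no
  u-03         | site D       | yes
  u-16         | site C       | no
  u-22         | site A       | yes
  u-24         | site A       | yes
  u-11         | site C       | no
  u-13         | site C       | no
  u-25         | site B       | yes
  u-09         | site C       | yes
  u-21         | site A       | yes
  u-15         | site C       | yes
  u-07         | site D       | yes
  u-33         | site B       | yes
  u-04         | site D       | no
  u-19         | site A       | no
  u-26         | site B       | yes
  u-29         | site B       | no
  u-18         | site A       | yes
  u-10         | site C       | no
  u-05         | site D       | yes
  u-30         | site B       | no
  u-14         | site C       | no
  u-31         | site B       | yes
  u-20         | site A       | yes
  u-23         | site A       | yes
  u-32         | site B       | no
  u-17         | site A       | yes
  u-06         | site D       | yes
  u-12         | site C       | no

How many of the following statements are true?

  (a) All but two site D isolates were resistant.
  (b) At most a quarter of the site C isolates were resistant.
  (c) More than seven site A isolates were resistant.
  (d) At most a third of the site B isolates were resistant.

2

(a) site D: |A| = 6, |A ∩ B| = 4; needs |A ∖ B| = 2 — true.
(b) site C: |A| = 8, |A ∩ B| = 2; needs |A ∩ B| / |A| ≤ 1/4 — true.
(c) site A: |A| = 8, |A ∩ B| = 7; needs |A ∩ B| > 7 — false.
(d) site B: |A| = 9, |A ∩ B| = 4; needs |A ∩ B| / |A| ≤ 1/3 — false.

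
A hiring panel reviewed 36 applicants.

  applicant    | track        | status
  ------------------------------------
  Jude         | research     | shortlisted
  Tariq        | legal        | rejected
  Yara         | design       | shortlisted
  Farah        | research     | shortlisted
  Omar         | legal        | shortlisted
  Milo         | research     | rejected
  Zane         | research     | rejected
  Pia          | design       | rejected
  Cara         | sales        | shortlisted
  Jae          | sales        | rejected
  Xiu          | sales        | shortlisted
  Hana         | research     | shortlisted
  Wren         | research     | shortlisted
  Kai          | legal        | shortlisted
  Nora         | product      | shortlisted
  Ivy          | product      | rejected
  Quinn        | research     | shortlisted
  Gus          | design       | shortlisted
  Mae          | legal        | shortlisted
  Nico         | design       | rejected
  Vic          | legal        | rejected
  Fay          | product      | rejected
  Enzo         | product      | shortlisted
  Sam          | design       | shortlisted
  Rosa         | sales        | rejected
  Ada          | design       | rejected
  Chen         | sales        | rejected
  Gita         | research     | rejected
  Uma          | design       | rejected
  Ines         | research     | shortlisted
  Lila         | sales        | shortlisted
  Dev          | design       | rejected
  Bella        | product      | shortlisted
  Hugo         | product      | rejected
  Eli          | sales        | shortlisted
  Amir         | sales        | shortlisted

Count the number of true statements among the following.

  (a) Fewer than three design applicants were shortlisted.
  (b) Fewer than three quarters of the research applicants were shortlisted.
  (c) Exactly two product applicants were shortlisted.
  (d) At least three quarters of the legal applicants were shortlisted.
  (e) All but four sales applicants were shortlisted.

(a) design: |A| = 8, |A ∩ B| = 3; needs |A ∩ B| < 3 — false.
(b) research: |A| = 9, |A ∩ B| = 6; needs |A ∩ B| / |A| < 3/4 — true.
(c) product: |A| = 6, |A ∩ B| = 3; needs |A ∩ B| = 2 — false.
(d) legal: |A| = 5, |A ∩ B| = 3; needs |A ∩ B| / |A| ≥ 3/4 — false.
(e) sales: |A| = 8, |A ∩ B| = 5; needs |A ∖ B| = 4 — false.

1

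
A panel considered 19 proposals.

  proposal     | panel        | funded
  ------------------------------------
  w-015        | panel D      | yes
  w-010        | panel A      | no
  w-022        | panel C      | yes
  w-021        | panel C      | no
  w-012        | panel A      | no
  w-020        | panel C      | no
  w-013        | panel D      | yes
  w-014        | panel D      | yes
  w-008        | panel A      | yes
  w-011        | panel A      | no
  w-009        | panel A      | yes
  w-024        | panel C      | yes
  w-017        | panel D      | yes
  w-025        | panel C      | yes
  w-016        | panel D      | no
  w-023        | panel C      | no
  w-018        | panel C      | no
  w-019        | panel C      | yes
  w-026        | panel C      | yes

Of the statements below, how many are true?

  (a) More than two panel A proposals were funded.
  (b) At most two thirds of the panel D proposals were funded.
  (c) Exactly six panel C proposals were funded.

0

(a) panel A: |A| = 5, |A ∩ B| = 2; needs |A ∩ B| > 2 — false.
(b) panel D: |A| = 5, |A ∩ B| = 4; needs |A ∩ B| / |A| ≤ 2/3 — false.
(c) panel C: |A| = 9, |A ∩ B| = 5; needs |A ∩ B| = 6 — false.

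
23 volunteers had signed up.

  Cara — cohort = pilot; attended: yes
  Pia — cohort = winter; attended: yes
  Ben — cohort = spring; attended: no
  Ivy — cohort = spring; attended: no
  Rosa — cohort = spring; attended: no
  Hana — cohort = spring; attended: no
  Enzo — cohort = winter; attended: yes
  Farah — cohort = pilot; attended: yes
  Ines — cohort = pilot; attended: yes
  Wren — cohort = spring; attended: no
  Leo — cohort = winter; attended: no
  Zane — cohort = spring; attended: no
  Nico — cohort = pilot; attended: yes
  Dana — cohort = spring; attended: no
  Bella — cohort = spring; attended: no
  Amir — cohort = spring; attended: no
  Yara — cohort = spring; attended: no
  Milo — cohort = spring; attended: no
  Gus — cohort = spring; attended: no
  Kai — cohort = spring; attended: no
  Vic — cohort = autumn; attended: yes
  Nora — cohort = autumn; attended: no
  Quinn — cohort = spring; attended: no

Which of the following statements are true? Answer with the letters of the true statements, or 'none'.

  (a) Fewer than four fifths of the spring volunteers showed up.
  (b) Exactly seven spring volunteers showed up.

|A| = 14, |A ∩ B| = 0, |A ∖ B| = 14.
(a) |A ∩ B| / |A| < 4/5: holds.
(b) |A ∩ B| = 7: fails.

(a)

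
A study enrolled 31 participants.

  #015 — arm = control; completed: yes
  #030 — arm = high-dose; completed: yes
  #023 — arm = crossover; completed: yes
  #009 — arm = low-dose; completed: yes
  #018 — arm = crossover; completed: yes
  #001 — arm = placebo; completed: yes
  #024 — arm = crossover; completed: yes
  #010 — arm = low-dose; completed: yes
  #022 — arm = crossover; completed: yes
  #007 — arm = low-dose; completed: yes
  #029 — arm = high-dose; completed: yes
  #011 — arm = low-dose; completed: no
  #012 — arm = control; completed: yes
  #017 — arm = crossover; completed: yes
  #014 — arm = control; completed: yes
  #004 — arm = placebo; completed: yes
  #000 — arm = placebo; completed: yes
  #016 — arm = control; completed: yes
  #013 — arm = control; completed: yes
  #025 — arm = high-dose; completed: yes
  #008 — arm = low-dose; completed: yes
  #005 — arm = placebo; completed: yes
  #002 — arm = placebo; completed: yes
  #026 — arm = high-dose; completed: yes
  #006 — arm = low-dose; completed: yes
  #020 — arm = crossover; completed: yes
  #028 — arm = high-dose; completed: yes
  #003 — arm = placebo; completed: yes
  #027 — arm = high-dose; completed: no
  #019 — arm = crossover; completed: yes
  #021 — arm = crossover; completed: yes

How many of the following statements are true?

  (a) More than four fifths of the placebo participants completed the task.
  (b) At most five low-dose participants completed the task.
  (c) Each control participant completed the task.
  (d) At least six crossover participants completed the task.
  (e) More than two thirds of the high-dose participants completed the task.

(a) placebo: |A| = 6, |A ∩ B| = 6; needs |A ∩ B| / |A| > 4/5 — true.
(b) low-dose: |A| = 6, |A ∩ B| = 5; needs |A ∩ B| ≤ 5 — true.
(c) control: |A| = 5, |A ∩ B| = 5; needs A ⊆ B, i.e. every element of A is in B (|A ∖ B| = 0) — true.
(d) crossover: |A| = 8, |A ∩ B| = 8; needs |A ∩ B| ≥ 6 — true.
(e) high-dose: |A| = 6, |A ∩ B| = 5; needs |A ∩ B| / |A| > 2/3 — true.

5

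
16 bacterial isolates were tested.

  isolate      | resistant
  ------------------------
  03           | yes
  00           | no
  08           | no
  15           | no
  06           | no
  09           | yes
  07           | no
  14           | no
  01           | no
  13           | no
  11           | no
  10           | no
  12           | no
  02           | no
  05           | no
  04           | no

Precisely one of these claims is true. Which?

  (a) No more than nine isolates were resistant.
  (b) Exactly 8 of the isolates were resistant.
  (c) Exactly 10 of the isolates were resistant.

|A| = 16, |A ∩ B| = 2, |A ∖ B| = 14.
(a) requires |A ∩ B| ≤ 9: true.
(b) requires |A ∩ B| = 8: false.
(c) requires |A ∩ B| = 10: false.

(a)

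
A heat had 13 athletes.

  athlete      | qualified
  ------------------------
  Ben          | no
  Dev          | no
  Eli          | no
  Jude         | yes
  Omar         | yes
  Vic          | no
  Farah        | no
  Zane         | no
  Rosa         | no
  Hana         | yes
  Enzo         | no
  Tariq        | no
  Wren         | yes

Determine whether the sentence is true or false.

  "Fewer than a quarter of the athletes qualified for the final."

False

The determiner here denotes the relation: |A ∩ B| / |A| < 1/4.
A (the restrictor) = {Ben, Dev, Eli, Jude, Omar, Vic, Farah, Zane, Rosa, Hana, Enzo, Tariq, Wren}, |A| = 13.
A ∩ B = {Jude, Omar, Hana, Wren}, so |A ∩ B| = 4.
A ∖ B = {Ben, Dev, Eli, Vic, Farah, Zane, Rosa, Enzo, Tariq}, so |A ∖ B| = 9.
|A ∩ B|/|A| = 4/13, so the statement is false.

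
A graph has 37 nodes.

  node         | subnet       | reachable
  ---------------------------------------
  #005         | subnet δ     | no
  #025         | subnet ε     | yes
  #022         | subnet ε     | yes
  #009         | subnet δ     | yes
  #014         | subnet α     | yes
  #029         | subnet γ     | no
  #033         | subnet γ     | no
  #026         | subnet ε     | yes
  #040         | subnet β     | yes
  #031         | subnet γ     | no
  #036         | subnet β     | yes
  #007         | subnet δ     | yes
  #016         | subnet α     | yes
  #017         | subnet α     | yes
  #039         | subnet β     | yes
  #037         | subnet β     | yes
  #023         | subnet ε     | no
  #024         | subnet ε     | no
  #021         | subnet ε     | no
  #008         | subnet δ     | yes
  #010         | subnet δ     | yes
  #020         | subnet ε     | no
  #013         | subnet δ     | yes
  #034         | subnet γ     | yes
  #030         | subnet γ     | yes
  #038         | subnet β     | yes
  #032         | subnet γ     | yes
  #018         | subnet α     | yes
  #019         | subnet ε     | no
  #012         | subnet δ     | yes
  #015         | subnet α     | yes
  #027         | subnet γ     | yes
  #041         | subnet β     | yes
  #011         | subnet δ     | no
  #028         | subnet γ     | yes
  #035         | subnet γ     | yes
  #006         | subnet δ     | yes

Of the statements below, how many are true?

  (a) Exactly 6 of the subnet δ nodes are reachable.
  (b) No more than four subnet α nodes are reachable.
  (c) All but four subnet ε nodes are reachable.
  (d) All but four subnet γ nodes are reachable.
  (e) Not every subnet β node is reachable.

0

(a) subnet δ: |A| = 9, |A ∩ B| = 7; needs |A ∩ B| = 6 — false.
(b) subnet α: |A| = 5, |A ∩ B| = 5; needs |A ∩ B| ≤ 4 — false.
(c) subnet ε: |A| = 8, |A ∩ B| = 3; needs |A ∖ B| = 4 — false.
(d) subnet γ: |A| = 9, |A ∩ B| = 6; needs |A ∖ B| = 4 — false.
(e) subnet β: |A| = 6, |A ∩ B| = 6; needs A ⊄ B (|A ∖ B| ≥ 1) — false.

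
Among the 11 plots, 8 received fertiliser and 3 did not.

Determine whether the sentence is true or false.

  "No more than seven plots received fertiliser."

False

Truth condition: |A ∩ B| ≤ 7.
|A| = 11, |A ∩ B| = 8, |A ∖ B| = 3.
|A ∩ B| = 8, so the statement is false.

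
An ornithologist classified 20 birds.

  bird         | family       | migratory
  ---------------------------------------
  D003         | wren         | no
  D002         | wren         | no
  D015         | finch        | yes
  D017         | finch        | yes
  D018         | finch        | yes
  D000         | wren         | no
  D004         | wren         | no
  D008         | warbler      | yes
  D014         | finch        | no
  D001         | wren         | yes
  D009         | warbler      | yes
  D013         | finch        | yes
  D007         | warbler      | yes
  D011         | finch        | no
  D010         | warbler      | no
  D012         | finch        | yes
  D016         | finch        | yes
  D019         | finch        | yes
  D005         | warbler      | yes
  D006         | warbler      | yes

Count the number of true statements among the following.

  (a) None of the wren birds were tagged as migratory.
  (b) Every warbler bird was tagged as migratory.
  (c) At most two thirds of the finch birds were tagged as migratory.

0

(a) wren: |A| = 5, |A ∩ B| = 1; needs A ∩ B = ∅ (|A ∩ B| = 0) — false.
(b) warbler: |A| = 6, |A ∩ B| = 5; needs A ⊆ B, i.e. every element of A is in B (|A ∖ B| = 0) — false.
(c) finch: |A| = 9, |A ∩ B| = 7; needs |A ∩ B| / |A| ≤ 2/3 — false.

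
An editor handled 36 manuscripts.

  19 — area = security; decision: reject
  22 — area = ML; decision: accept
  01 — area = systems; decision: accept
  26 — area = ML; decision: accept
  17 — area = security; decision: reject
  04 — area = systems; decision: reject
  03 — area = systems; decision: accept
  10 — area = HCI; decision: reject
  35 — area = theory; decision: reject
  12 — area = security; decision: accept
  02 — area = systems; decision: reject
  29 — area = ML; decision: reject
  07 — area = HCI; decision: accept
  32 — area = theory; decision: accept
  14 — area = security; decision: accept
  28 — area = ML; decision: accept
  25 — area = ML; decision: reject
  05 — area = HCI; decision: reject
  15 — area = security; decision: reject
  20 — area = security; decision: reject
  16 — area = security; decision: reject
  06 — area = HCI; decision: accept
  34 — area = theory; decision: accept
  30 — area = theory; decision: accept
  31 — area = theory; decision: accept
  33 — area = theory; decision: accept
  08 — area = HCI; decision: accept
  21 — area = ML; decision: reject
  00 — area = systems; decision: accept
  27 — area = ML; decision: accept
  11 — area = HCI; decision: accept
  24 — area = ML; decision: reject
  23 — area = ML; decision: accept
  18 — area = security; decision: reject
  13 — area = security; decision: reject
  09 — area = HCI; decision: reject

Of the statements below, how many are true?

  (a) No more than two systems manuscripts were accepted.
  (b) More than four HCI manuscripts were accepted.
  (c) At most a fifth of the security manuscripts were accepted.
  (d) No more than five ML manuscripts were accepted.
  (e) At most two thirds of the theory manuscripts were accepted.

(a) systems: |A| = 5, |A ∩ B| = 3; needs |A ∩ B| ≤ 2 — false.
(b) HCI: |A| = 7, |A ∩ B| = 4; needs |A ∩ B| > 4 — false.
(c) security: |A| = 9, |A ∩ B| = 2; needs |A ∩ B| / |A| ≤ 1/5 — false.
(d) ML: |A| = 9, |A ∩ B| = 5; needs |A ∩ B| ≤ 5 — true.
(e) theory: |A| = 6, |A ∩ B| = 5; needs |A ∩ B| / |A| ≤ 2/3 — false.

1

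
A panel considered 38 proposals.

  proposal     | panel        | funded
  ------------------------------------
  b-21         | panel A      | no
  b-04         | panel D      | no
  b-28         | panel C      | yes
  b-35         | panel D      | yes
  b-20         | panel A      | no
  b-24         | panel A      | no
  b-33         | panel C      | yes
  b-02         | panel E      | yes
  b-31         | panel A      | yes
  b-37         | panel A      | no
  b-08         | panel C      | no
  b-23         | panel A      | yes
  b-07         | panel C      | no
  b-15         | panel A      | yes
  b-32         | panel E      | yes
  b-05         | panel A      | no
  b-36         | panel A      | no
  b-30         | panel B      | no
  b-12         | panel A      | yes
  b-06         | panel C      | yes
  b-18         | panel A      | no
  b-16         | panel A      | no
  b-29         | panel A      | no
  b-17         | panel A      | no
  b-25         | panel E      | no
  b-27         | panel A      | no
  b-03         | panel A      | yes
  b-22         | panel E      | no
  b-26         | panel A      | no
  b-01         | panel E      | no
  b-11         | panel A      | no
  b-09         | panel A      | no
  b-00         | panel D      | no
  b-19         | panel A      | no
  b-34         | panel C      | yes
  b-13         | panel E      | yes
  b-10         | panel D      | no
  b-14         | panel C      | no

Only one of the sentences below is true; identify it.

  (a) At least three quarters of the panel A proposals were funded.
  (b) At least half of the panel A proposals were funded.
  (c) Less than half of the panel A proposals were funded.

|A| = 20, |A ∩ B| = 5, |A ∖ B| = 15.
(a) requires |A ∩ B| / |A| ≥ 3/4: false.
(b) requires |A ∩ B| ≥ |A ∖ B|: false.
(c) requires |A ∩ B| < |A ∖ B|: true.

(c)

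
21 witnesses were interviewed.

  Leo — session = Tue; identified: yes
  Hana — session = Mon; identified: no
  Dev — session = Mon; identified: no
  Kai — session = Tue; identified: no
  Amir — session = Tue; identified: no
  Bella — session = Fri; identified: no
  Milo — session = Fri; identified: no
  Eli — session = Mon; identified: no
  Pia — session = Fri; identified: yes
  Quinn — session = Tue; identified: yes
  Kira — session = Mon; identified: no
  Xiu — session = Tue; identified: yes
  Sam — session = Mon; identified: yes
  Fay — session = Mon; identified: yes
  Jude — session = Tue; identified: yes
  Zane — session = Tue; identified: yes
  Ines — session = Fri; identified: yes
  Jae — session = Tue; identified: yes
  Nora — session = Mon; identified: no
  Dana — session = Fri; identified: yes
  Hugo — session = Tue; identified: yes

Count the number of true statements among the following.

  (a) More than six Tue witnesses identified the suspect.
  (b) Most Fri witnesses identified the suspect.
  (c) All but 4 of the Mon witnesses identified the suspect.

2

(a) Tue: |A| = 9, |A ∩ B| = 7; needs |A ∩ B| > 6 — true.
(b) Fri: |A| = 5, |A ∩ B| = 3; needs |A ∩ B| > |A ∖ B| — true.
(c) Mon: |A| = 7, |A ∩ B| = 2; needs |A ∖ B| = 4 — false.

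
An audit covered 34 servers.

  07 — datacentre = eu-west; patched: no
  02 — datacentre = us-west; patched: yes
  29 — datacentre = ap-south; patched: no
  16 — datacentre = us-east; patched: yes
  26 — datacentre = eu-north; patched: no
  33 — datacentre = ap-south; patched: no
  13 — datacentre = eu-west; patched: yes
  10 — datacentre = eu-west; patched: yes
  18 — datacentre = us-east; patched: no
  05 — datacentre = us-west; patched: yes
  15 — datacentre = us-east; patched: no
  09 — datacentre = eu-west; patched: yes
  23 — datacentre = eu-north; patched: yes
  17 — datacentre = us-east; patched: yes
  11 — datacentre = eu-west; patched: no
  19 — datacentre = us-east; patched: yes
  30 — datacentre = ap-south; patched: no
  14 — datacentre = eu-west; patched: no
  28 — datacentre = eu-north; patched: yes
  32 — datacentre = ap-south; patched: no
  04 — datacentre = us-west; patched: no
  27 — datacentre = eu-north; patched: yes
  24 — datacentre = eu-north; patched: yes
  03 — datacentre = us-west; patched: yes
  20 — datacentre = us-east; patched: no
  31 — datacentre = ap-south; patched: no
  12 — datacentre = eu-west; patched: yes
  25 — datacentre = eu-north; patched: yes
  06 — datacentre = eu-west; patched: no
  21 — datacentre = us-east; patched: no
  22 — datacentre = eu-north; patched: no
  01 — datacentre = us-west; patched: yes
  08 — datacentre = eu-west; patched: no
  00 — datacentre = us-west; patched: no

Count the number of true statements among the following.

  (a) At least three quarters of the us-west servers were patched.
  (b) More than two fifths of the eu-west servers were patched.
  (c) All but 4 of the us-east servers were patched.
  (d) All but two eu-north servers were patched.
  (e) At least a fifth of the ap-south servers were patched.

3

(a) us-west: |A| = 6, |A ∩ B| = 4; needs |A ∩ B| / |A| ≥ 3/4 — false.
(b) eu-west: |A| = 9, |A ∩ B| = 4; needs |A ∩ B| / |A| > 2/5 — true.
(c) us-east: |A| = 7, |A ∩ B| = 3; needs |A ∖ B| = 4 — true.
(d) eu-north: |A| = 7, |A ∩ B| = 5; needs |A ∖ B| = 2 — true.
(e) ap-south: |A| = 5, |A ∩ B| = 0; needs |A ∩ B| / |A| ≥ 1/5 — false.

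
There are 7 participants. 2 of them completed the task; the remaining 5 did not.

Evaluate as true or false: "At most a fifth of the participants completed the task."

The determiner here denotes the relation: |A ∩ B| / |A| ≤ 1/5.
|A| = 7, |A ∩ B| = 2, |A ∖ B| = 5.
|A ∩ B|/|A| = 2/7, so the statement is false.

False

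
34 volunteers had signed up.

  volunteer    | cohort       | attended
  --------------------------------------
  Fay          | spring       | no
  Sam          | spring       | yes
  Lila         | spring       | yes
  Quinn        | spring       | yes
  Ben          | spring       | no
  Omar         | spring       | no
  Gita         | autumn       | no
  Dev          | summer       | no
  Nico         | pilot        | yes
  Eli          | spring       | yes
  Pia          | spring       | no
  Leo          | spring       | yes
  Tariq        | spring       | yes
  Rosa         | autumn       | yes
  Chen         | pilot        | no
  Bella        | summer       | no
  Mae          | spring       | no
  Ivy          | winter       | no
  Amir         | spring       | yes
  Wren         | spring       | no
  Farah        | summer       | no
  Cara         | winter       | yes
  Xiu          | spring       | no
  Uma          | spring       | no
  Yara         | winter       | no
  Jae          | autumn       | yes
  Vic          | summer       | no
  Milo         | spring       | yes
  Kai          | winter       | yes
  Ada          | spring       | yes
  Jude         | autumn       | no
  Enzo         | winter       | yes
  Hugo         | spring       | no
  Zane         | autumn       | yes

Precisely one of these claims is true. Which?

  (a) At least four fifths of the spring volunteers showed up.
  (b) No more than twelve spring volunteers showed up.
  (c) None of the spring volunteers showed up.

(b)

|A| = 18, |A ∩ B| = 9, |A ∖ B| = 9.
(a) requires |A ∩ B| / |A| ≥ 4/5: false.
(b) requires |A ∩ B| ≤ 12: true.
(c) requires A ∩ B = ∅ (|A ∩ B| = 0): false.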